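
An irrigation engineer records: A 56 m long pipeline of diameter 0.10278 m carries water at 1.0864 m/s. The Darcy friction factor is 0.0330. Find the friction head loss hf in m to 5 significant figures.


Approach: apply the Darcy-Weisbach equation, hf = f*(L/D)*(v^2/(2g)).
hf = 0.0330 * (56/0.10278) * (1.0864^2 / (2*9.81))
hf = 1.0816 m
Therefore the friction head loss hf = 1.0816 m.


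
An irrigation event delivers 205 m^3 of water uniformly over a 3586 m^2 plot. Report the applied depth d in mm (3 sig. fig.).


Approach: apply depth from volume over area, d = (V/A)*1000.
d = (205 / 3586) * 1000 = 57.2 mm
Therefore the applied depth d = 57.2 mm.


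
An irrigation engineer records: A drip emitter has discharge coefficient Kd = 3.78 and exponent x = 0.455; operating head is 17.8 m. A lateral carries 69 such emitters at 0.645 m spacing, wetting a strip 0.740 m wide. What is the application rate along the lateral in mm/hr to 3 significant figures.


Approach: apply the emitter equation with a lateral mass balance, q = Kd*h^x; Q = n*q; rate = Q/(n*spacing*width).
Step 1 — single emitter flow (q = Kd*h^x):
  q = 3.78 * 17.8^0.455 = 14.010 L/hr
Step 2 — total lateral flow: Q = 69 * 14.010 = 966.68 L/hr
Step 3 — wetted area: A = 69 * 0.645 * 0.740 = 32.934 m^2
Step 4 — application rate: Q/A = 966.68/32.934 = 29.4 mm/hr
Therefore the application rate along the lateral = 29.4 mm/hr.


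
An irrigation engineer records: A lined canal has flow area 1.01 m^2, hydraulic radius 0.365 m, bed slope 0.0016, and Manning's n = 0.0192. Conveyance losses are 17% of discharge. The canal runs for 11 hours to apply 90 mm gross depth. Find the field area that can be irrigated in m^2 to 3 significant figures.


Approach: apply Manning's equation with a conveyance and depth budget, Q = (1/n)*A*R^(2/3)*S^(1/2); Q_field = Q*(1-loss); Area = Q_field*t/(d/1000).
Step 1 — canal discharge (Manning's equation):
  Q = (1/0.0192) * 1.01 * 0.365^(2/3) * 0.0016^(1/2) = 1.0747 m^3/s
Step 2 — delivered flow: Q_field = 1.0747*(1 - 17/100) = 0.89198 m^3/s
Step 3 — volume delivered: V = 0.89198 * 11*3600 = 35322 m^3
Step 4 — area served: A = V / (depth/1000) = 35322 / 0.09 = 392000 m^2
Therefore the field area that can be irrigated = 392000 m^2.


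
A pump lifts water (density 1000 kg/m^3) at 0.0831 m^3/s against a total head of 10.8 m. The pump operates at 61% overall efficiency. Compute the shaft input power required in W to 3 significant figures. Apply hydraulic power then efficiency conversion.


Approach: apply hydraulic power then efficiency conversion, P = rho*g*Q*H; P_in = P/eta.
Step 1 — hydraulic power (P = rho*g*Q*H):
  P = 1000 * 9.81 * 0.0831 * 10.8 = 8804.3 W
Step 2 — input power: P_in = P/eta = 8804.3 / 0.61 = 14400 W
Therefore the shaft input power required = 14400 W.


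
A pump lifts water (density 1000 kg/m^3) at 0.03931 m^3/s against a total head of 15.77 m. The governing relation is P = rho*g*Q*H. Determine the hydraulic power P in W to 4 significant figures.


P = 1000 * 9.81 * 0.03931 * 15.77 = 6081 W
Therefore the hydraulic power P = 6081 W.


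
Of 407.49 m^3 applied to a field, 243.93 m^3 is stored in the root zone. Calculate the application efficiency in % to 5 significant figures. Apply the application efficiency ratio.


Approach: apply the application efficiency ratio, Ea = (stored/applied)*100.
Ea = (243.93/407.49)*100 = 59.862 %
Therefore the application efficiency = 59.862 %.


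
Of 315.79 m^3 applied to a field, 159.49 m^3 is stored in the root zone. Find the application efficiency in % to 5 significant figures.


Approach: apply the application efficiency ratio, Ea = (stored/applied)*100.
Ea = (159.49/315.79)*100 = 50.505 %
Therefore the application efficiency = 50.505 %.


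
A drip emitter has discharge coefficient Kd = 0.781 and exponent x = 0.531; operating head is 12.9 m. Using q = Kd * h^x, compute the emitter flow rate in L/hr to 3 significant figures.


q = 0.781 * 12.9^0.531 = 3.04 L/hr
Therefore the emitter flow rate = 3.04 L/hr.


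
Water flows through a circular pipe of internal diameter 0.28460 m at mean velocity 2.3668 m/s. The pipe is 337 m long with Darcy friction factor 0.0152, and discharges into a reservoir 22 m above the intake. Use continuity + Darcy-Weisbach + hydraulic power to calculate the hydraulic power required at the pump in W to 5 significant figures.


Approach: apply continuity + Darcy-Weisbach + hydraulic power, Q = A*v; hf = f*(L/D)*(v^2/(2g)); H = static + hf; P = rho*g*Q*H.
Step 1 — flow rate (continuity, Q = A*v):
  A = pi*(0.28460/2)^2 = 0.06361502 m^2
  Q = 0.06361502 * 2.3668 = 0.1505640 m^3/s
Step 2 — friction head loss (Darcy-Weisbach):
  hf = 0.0152 * (337/0.28460) * (2.3668^2 / (2*9.81))
  hf = 5.138812 m
Step 3 — total head: H = 22 + 5.138812 = 27.13881 m
Step 4 — hydraulic power (P = rho*g*Q*H):
  P = 1000 * 9.81 * 0.1505640 * 27.13881 = 40085 W
Therefore the hydraulic power required at the pump = 40085 W.


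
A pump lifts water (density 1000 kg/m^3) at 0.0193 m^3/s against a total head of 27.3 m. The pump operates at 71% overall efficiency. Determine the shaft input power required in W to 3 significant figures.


Approach: apply hydraulic power then efficiency conversion, P = rho*g*Q*H; P_in = P/eta.
Step 1 — hydraulic power (P = rho*g*Q*H):
  P = 1000 * 9.81 * 0.0193 * 27.3 = 5168.8 W
Step 2 — input power: P_in = P/eta = 5168.8 / 0.71 = 7280 W
Therefore the shaft input power required = 7280 W.


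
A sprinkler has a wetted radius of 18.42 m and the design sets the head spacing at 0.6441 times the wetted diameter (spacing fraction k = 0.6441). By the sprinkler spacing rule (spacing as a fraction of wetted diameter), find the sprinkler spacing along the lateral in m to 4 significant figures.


Approach: apply the sprinkler spacing rule (spacing as a fraction of wetted diameter), S = k*(2*R).
S = 0.6441 * (2 * 18.42) = 23.73 m
Therefore the sprinkler spacing along the lateral = 23.73 m.


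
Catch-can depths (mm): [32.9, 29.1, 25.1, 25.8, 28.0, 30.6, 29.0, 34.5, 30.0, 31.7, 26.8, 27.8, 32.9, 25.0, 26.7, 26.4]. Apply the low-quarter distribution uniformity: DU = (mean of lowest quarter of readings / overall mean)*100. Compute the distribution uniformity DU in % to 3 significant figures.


sorted lowest 4 of 16: [25.0, 25.1, 25.8, 26.4] -> mean = 25.575 mm
overall mean = 28.894 mm
DU = (25.575/28.894)*100 = 88.5 %
Therefore the distribution uniformity DU = 88.5 %.


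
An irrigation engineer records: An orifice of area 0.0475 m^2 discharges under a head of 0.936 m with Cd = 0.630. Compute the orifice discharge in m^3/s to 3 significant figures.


Approach: apply the orifice equation, Q = Cd*A*sqrt(2*g*h).
Q = 0.630 * 0.0475 * sqrt(2*9.81*0.936) = 0.128 m^3/s
Therefore the orifice discharge = 0.128 m^3/s.


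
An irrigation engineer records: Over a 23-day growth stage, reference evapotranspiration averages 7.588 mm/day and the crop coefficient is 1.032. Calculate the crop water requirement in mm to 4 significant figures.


Approach: apply the crop water requirement relation, CWR = ET0 * Kc * days.
CWR = 7.588 * 1.032 * 23 = 180.1 mm
Therefore the crop water requirement = 180.1 mm.


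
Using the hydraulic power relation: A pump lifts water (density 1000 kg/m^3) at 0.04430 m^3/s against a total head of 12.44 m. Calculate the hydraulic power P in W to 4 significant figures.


Approach: apply the hydraulic power relation, P = rho*g*Q*H.
P = 1000 * 9.81 * 0.04430 * 12.44 = 5406 W
Therefore the hydraulic power P = 5406 W.


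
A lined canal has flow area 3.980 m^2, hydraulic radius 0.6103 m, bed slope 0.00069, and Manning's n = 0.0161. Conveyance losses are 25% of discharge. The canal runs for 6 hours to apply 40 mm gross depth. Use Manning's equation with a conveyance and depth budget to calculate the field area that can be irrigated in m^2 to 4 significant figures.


Approach: apply Manning's equation with a conveyance and depth budget, Q = (1/n)*A*R^(2/3)*S^(1/2); Q_field = Q*(1-loss); Area = Q_field*t/(d/1000).
Step 1 — canal discharge (Manning's equation):
  Q = (1/0.0161) * 3.980 * 0.6103^(2/3) * 0.00069^(1/2) = 4.67208 m^3/s
Step 2 — delivered flow: Q_field = 4.67208*(1 - 25/100) = 3.50406 m^3/s
Step 3 — volume delivered: V = 3.50406 * 6*3600 = 75687.8 m^3
Step 4 — area served: A = V / (depth/1000) = 75687.8 / 0.04 = 1892000 m^2
Therefore the field area that can be irrigated = 1892000 m^2.


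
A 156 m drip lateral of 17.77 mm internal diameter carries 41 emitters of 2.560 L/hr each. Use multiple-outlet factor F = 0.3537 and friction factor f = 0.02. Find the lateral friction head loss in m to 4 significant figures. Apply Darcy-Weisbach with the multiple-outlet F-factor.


Approach: apply Darcy-Weisbach with the multiple-outlet F-factor, Q = n*q/(3600*1000) m^3/s; v = Q/A; hf = F*f*(L/D)*(v^2/(2g)).
Q = 41*2.560/(3600*1000) = 2.91556e-05 m^3/s
A = pi*(17.77e-3/2)^2 = 2.48007e-04 m^2, so v = Q/A = 0.117559 m/s
hf = 0.3537*0.02*(156/0.01777)*(0.117559^2/(2*9.81)) = 0.04374 m
Therefore the lateral friction head loss = 0.04374 m.


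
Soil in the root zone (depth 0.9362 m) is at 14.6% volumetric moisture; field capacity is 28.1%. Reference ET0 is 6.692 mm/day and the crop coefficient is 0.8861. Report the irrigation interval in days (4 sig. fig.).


Approach: apply soil-water budget scheduling, SMD = (FC-theta)/100*depth*1000; ETc = ET0*Kc; interval = SMD/ETc.
Step 1 — soil moisture deficit:
  SMD = (28.1 - 14.6)/100 * 0.9362 * 1000 = 126.387 mm
Step 2 — daily crop ET (ETc = ET0*Kc):
  ETc = 6.692 * 0.8861 = 5.92978 mm/day
Step 3 — irrigation interval (SMD/ETc):
  interval = 126.387 / 5.92978 = 21.31 days
Therefore the irrigation interval = 21.31 days.


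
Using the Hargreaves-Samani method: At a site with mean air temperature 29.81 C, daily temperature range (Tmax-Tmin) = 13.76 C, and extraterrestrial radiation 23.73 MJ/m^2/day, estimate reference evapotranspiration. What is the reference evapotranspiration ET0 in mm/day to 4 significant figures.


Approach: apply the Hargreaves-Samani method, ET0 = 0.0023*(Tmean+17.8)*sqrt(Tmax-Tmin)*0.408*Ra.
ET0 = 0.0023*(29.81+17.8)*sqrt(13.76)*0.408*23.73 = 3.933 mm/day
Therefore the reference evapotranspiration ET0 = 3.933 mm/day.


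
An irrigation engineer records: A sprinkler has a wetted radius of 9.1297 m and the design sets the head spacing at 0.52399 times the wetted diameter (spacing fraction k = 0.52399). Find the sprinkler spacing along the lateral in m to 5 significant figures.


Approach: apply the sprinkler spacing rule (spacing as a fraction of wetted diameter), S = k*(2*R).
S = 0.52399 * (2 * 9.1297) = 9.5677 m
Therefore the sprinkler spacing along the lateral = 9.5677 m.


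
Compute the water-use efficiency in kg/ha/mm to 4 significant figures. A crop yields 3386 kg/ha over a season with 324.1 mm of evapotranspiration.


Approach: apply the water-use efficiency ratio, WUE = yield/ET.
WUE = 3386 / 324.1 = 10.45 kg/ha/mm
Therefore the water-use efficiency = 10.45 kg/ha/mm.


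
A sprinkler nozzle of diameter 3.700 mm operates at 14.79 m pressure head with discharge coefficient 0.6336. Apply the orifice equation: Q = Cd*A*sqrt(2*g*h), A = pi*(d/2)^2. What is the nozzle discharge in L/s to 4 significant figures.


A = pi*(3.700e-3/2)^2 = 1.07521e-05 m^2
Q = 0.6336 * 1.07521e-05 * sqrt(2*9.81*14.79) * 1000 = 0.1160 L/s
Therefore the nozzle discharge = 0.1160 L/s.


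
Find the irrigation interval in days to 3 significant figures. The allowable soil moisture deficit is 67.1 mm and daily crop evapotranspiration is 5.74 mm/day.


Approach: apply the irrigation interval relation, interval = SMD / ETc.
interval = 67.1 / 5.74 = 11.7 days
Therefore the irrigation interval = 11.7 days.


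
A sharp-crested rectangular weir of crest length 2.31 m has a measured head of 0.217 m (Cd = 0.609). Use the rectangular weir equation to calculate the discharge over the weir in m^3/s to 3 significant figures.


Approach: apply the rectangular weir equation, Q = (2/3)*Cd*L*sqrt(2g)*H^1.5.
Q = (2/3)*0.609*2.31*sqrt(2*9.81)*0.217^1.5 = 0.420 m^3/s
Therefore the discharge over the weir = 0.420 m^3/s.


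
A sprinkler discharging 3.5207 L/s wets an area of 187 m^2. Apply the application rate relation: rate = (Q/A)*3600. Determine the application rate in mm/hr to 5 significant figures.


rate = (3.5207 / 187) * 3600 = 67.778 mm/hr
Therefore the application rate = 67.778 mm/hr.


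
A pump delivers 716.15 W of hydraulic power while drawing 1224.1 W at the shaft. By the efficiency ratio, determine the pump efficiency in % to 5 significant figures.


Approach: apply the efficiency ratio, eta = (P_out/P_in)*100.
eta = (716.15 / 1224.1) * 100 = 58.504 %
Therefore the pump efficiency = 58.504 %.


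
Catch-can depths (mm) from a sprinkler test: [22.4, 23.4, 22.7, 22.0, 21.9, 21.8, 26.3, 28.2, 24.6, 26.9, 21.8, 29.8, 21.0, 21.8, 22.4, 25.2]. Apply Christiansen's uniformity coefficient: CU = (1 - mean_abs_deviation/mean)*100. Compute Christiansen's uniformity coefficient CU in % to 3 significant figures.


mean = 23.887 mm
mean |d_i - mean| = 2.2094 mm
CU = (1 - 2.2094/23.887)*100 = 90.8 %
Therefore Christiansen's uniformity coefficient CU = 90.8 %.


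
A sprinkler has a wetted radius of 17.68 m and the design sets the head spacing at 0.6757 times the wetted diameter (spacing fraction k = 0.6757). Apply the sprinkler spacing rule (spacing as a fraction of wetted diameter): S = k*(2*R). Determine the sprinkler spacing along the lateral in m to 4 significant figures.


S = 0.6757 * (2 * 17.68) = 23.89 m
Therefore the sprinkler spacing along the lateral = 23.89 m.


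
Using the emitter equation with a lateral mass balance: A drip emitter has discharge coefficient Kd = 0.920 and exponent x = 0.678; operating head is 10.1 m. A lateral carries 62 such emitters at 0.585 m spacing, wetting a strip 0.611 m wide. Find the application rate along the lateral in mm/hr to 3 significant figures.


Approach: apply the emitter equation with a lateral mass balance, q = Kd*h^x; Q = n*q; rate = Q/(n*spacing*width).
Step 1 — single emitter flow (q = Kd*h^x):
  q = 0.920 * 10.1^0.678 = 4.4128 L/hr
Step 2 — total lateral flow: Q = 62 * 4.4128 = 273.60 L/hr
Step 3 — wetted area: A = 62 * 0.585 * 0.611 = 22.161 m^2
Step 4 — application rate: Q/A = 273.60/22.161 = 12.3 mm/hr
Therefore the application rate along the lateral = 12.3 mm/hr.


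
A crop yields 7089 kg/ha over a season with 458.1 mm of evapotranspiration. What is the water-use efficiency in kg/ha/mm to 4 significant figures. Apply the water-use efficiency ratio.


Approach: apply the water-use efficiency ratio, WUE = yield/ET.
WUE = 7089 / 458.1 = 15.47 kg/ha/mm
Therefore the water-use efficiency = 15.47 kg/ha/mm.


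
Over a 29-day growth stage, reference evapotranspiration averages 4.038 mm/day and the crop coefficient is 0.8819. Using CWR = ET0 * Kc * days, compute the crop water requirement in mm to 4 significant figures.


CWR = 4.038 * 0.8819 * 29 = 103.3 mm
Therefore the crop water requirement = 103.3 mm.


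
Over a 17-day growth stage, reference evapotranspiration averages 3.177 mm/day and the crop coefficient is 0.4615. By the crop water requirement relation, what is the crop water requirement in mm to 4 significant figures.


Approach: apply the crop water requirement relation, CWR = ET0 * Kc * days.
CWR = 3.177 * 0.4615 * 17 = 24.93 mm
Therefore the crop water requirement = 24.93 mm.


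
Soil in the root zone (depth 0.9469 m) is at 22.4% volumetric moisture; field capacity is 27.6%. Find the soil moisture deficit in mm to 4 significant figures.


Approach: apply the soil moisture deficit relation, SMD = (FC - theta)/100 * depth * 1000.
SMD = (27.6 - 22.4)/100 * 0.9469 * 1000 = 49.24 mm
Therefore the soil moisture deficit = 49.24 mm.


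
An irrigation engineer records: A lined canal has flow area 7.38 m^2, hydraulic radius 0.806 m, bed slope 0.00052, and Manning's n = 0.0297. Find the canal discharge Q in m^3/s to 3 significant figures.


Approach: apply Manning's equation, Q = (1/n)*A*R^(2/3)*S^(1/2).
Q = (1/0.0297) * 7.38 * 0.806^(2/3) * 0.00052^(1/2) = 4.91 m^3/s
Therefore the canal discharge Q = 4.91 m^3/s.


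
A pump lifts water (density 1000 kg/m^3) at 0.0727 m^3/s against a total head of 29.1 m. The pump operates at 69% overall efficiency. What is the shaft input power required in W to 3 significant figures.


Approach: apply hydraulic power then efficiency conversion, P = rho*g*Q*H; P_in = P/eta.
Step 1 — hydraulic power (P = rho*g*Q*H):
  P = 1000 * 9.81 * 0.0727 * 29.1 = 20754 W
Step 2 — input power: P_in = P/eta = 20754 / 0.69 = 30100 W
Therefore the shaft input power required = 30100 W.


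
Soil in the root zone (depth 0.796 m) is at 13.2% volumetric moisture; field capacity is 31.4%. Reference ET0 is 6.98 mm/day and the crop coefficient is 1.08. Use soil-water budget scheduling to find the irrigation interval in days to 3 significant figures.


Approach: apply soil-water budget scheduling, SMD = (FC-theta)/100*depth*1000; ETc = ET0*Kc; interval = SMD/ETc.
Step 1 — soil moisture deficit:
  SMD = (31.4 - 13.2)/100 * 0.796 * 1000 = 144.87 mm
Step 2 — daily crop ET (ETc = ET0*Kc):
  ETc = 6.98 * 1.08 = 7.5384 mm/day
Step 3 — irrigation interval (SMD/ETc):
  interval = 144.87 / 7.5384 = 19.2 days
Therefore the irrigation interval = 19.2 days.


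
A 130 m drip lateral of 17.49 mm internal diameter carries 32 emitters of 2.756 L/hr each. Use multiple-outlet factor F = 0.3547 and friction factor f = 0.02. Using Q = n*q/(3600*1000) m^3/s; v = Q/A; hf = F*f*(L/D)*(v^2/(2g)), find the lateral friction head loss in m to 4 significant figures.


Q = 32*2.756/(3600*1000) = 2.44978e-05 m^3/s
A = pi*(17.49e-3/2)^2 = 2.40253e-04 m^2, so v = Q/A = 0.101966 m/s
hf = 0.3547*0.02*(130/0.01749)*(0.101966^2/(2*9.81)) = 0.02794 m
Therefore the lateral friction head loss = 0.02794 m.


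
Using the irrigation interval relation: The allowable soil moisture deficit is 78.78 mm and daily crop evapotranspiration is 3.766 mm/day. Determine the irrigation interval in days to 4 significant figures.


Approach: apply the irrigation interval relation, interval = SMD / ETc.
interval = 78.78 / 3.766 = 20.92 days
Therefore the irrigation interval = 20.92 days.


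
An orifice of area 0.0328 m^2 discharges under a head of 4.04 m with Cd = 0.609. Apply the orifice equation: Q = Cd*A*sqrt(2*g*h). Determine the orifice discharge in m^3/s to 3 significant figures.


Q = 0.609 * 0.0328 * sqrt(2*9.81*4.04) = 0.178 m^3/s
Therefore the orifice discharge = 0.178 m^3/s.


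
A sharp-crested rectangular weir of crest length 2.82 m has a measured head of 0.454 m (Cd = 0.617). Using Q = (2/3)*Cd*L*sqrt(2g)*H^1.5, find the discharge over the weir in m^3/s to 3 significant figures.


Q = (2/3)*0.617*2.82*sqrt(2*9.81)*0.454^1.5 = 1.57 m^3/s
Therefore the discharge over the weir = 1.57 m^3/s.


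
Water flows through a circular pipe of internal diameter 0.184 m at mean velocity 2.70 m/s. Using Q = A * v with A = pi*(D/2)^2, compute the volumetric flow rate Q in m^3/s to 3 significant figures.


A = pi*(0.184/2)^2 = 0.026590 m^2
Q = 0.026590 * 2.70 = 0.0718 m^3/s
Therefore the volumetric flow rate Q = 0.0718 m^3/s.


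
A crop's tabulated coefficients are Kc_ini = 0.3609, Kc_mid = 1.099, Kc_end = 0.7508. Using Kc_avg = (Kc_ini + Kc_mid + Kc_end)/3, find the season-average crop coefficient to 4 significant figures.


Kc_avg = (0.3609 + 1.099 + 0.7508)/3 = 0.7369
Therefore the season-average crop coefficient = 0.7369.


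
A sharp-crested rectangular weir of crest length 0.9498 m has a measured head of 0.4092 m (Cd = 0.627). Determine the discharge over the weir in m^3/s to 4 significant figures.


Approach: apply the rectangular weir equation, Q = (2/3)*Cd*L*sqrt(2g)*H^1.5.
Q = (2/3)*0.627*0.9498*sqrt(2*9.81)*0.4092^1.5 = 0.4603 m^3/s
Therefore the discharge over the weir = 0.4603 m^3/s.


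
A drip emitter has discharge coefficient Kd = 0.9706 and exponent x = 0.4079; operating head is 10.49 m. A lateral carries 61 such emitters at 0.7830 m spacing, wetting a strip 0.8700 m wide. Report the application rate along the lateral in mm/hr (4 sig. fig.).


Approach: apply the emitter equation with a lateral mass balance, q = Kd*h^x; Q = n*q; rate = Q/(n*spacing*width).
Step 1 — single emitter flow (q = Kd*h^x):
  q = 0.9706 * 10.49^0.4079 = 2.53171 L/hr
Step 2 — total lateral flow: Q = 61 * 2.53171 = 154.435 L/hr
Step 3 — wetted area: A = 61 * 0.7830 * 0.8700 = 41.5538 m^2
Step 4 — application rate: Q/A = 154.435/41.5538 = 3.716 mm/hr
Therefore the application rate along the lateral = 3.716 mm/hr.


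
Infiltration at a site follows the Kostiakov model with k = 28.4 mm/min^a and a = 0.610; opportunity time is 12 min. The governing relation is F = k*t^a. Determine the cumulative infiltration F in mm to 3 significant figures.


F = 28.4 * 12^0.610 = 129 mm
Therefore the cumulative infiltration F = 129 mm.


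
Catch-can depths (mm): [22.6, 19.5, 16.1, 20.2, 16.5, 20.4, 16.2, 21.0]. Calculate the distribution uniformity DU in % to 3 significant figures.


Approach: apply the low-quarter distribution uniformity, DU = (mean of lowest quarter of readings / overall mean)*100.
sorted lowest 2 of 8: [16.1, 16.2] -> mean = 16.150 mm
overall mean = 19.062 mm
DU = (16.150/19.062)*100 = 84.7 %
Therefore the distribution uniformity DU = 84.7 %.


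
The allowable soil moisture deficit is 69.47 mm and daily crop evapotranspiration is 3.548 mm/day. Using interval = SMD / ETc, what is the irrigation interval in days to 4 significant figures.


interval = 69.47 / 3.548 = 19.58 days
Therefore the irrigation interval = 19.58 days.


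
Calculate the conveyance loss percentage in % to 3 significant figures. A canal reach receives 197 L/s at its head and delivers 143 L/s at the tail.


Approach: apply the conveyance loss ratio, loss% = ((Q_head - Q_tail)/Q_head)*100.
loss = ((197 - 143)/197)*100 = 27.4 %
Therefore the conveyance loss percentage = 27.4 %.


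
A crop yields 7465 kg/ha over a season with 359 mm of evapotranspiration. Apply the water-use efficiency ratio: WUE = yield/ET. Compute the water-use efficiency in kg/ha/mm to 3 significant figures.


WUE = 7465 / 359 = 20.8 kg/ha/mm
Therefore the water-use efficiency = 20.8 kg/ha/mm.


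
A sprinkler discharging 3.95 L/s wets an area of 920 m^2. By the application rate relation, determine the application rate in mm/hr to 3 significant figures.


Approach: apply the application rate relation, rate = (Q/A)*3600.
rate = (3.95 / 920) * 3600 = 15.5 mm/hr
Therefore the application rate = 15.5 mm/hr.


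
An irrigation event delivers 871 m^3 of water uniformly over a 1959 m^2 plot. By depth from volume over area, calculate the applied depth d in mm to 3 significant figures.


Approach: apply depth from volume over area, d = (V/A)*1000.
d = (871 / 1959) * 1000 = 445 mm
Therefore the applied depth d = 445 mm.


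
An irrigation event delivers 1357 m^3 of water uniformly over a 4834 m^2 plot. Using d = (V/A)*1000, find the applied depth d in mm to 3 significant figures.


d = (1357 / 4834) * 1000 = 281 mm
Therefore the applied depth d = 281 mm.


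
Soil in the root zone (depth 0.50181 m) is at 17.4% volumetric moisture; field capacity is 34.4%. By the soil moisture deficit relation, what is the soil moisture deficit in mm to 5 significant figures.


Approach: apply the soil moisture deficit relation, SMD = (FC - theta)/100 * depth * 1000.
SMD = (34.4 - 17.4)/100 * 0.50181 * 1000 = 85.308 mm
Therefore the soil moisture deficit = 85.308 mm.


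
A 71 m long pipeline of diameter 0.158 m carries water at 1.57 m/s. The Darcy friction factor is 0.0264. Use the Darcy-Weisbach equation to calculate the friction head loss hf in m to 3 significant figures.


Approach: apply the Darcy-Weisbach equation, hf = f*(L/D)*(v^2/(2g)).
hf = 0.0264 * (71/0.158) * (1.57^2 / (2*9.81))
hf = 1.49 m
Therefore the friction head loss hf = 1.49 m.


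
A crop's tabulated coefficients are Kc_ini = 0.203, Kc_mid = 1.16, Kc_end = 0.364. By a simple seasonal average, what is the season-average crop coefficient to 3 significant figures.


Approach: apply a simple seasonal average, Kc_avg = (Kc_ini + Kc_mid + Kc_end)/3.
Kc_avg = (0.203 + 1.16 + 0.364)/3 = 0.576
Therefore the season-average crop coefficient = 0.576.


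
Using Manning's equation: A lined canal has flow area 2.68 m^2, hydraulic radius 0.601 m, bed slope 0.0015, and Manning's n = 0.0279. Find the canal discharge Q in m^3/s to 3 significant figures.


Approach: apply Manning's equation, Q = (1/n)*A*R^(2/3)*S^(1/2).
Q = (1/0.0279) * 2.68 * 0.601^(2/3) * 0.0015^(1/2) = 2.65 m^3/s
Therefore the canal discharge Q = 2.65 m^3/s.


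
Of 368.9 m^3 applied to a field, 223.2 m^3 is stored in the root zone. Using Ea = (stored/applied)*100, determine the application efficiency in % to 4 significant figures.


Ea = (223.2/368.9)*100 = 60.50 %
Therefore the application efficiency = 60.50 %.


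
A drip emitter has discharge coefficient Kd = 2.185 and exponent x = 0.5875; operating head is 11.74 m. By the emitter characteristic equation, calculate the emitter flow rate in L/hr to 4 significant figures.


Approach: apply the emitter characteristic equation, q = Kd * h^x.
q = 2.185 * 11.74^0.5875 = 9.287 L/hr
Therefore the emitter flow rate = 9.287 L/hr.


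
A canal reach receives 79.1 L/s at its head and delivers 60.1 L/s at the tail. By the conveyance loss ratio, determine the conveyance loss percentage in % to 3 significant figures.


Approach: apply the conveyance loss ratio, loss% = ((Q_head - Q_tail)/Q_head)*100.
loss = ((79.1 - 60.1)/79.1)*100 = 24.0 %
Therefore the conveyance loss percentage = 24.0 %.


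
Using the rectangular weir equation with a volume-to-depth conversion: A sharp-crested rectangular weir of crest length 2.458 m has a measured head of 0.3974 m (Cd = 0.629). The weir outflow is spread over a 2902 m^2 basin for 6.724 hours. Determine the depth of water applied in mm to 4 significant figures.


Approach: apply the rectangular weir equation with a volume-to-depth conversion, Q = (2/3)*Cd*L*sqrt(2g)*H^1.5; d = Q*t/A * 1000.
Step 1 — weir discharge:
  Q = (2/3)*0.629*2.458*sqrt(2*9.81)*0.3974^1.5 = 1.14375 m^3/s
Step 2 — volume: V = 1.14375 * 6.724*3600 = 27686.2 m^3
Step 3 — depth: d = V/A * 1000 = 27686.2/2902 * 1000 = 9540 mm
Therefore the depth of water applied = 9540 mm.


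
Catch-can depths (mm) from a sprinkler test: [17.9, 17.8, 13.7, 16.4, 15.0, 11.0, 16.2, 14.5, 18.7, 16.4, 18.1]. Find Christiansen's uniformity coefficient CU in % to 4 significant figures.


Approach: apply Christiansen's uniformity coefficient, CU = (1 - mean_abs_deviation/mean)*100.
mean = 15.9727 mm
mean |d_i - mean| = 1.76198 mm
CU = (1 - 1.76198/15.9727)*100 = 88.97 %
Therefore Christiansen's uniformity coefficient CU = 88.97 %.


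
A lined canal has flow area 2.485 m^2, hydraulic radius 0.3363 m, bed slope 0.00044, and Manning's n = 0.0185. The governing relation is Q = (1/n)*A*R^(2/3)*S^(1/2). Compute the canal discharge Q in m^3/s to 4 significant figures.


Q = (1/0.0185) * 2.485 * 0.3363^(2/3) * 0.00044^(1/2) = 1.363 m^3/s
Therefore the canal discharge Q = 1.363 m^3/s.


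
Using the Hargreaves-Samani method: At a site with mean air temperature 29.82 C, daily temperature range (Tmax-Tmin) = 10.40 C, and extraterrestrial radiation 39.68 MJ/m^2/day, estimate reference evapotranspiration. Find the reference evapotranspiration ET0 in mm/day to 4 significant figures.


Approach: apply the Hargreaves-Samani method, ET0 = 0.0023*(Tmean+17.8)*sqrt(Tmax-Tmin)*0.408*Ra.
ET0 = 0.0023*(29.82+17.8)*sqrt(10.40)*0.408*39.68 = 5.718 mm/day
Therefore the reference evapotranspiration ET0 = 5.718 mm/day.


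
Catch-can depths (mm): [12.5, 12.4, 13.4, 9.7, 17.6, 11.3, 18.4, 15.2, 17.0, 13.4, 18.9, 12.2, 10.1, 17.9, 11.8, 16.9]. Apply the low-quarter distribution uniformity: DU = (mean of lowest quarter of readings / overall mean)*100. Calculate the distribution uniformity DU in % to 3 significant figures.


sorted lowest 4 of 16: [9.7, 10.1, 11.3, 11.8] -> mean = 10.725 mm
overall mean = 14.294 mm
DU = (10.725/14.294)*100 = 75.0 %
Therefore the distribution uniformity DU = 75.0 %.


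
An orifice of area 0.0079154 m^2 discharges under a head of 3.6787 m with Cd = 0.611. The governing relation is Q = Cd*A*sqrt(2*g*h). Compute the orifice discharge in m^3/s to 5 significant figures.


Q = 0.611 * 0.0079154 * sqrt(2*9.81*3.6787) = 0.041088 m^3/s
Therefore the orifice discharge = 0.041088 m^3/s.


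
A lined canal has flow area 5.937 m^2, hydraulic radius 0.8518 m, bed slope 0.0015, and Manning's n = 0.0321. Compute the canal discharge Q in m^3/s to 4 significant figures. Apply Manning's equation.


Approach: apply Manning's equation, Q = (1/n)*A*R^(2/3)*S^(1/2).
Q = (1/0.0321) * 5.937 * 0.8518^(2/3) * 0.0015^(1/2) = 6.437 m^3/s
Therefore the canal discharge Q = 6.437 m^3/s.


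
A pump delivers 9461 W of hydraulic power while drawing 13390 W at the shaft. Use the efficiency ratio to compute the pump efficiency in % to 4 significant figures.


Approach: apply the efficiency ratio, eta = (P_out/P_in)*100.
eta = (9461 / 13390) * 100 = 70.66 %
Therefore the pump efficiency = 70.66 %.


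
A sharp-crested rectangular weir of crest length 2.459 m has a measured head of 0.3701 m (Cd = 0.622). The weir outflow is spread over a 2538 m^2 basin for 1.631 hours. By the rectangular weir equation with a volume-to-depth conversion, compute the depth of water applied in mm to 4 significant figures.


Approach: apply the rectangular weir equation with a volume-to-depth conversion, Q = (2/3)*Cd*L*sqrt(2g)*H^1.5; d = Q*t/A * 1000.
Step 1 — weir discharge:
  Q = (2/3)*0.622*2.459*sqrt(2*9.81)*0.3701^1.5 = 1.01692 m^3/s
Step 2 — volume: V = 1.01692 * 1.631*3600 = 5970.93 m^3
Step 3 — depth: d = V/A * 1000 = 5970.93/2538 * 1000 = 2353 mm
Therefore the depth of water applied = 2353 mm.


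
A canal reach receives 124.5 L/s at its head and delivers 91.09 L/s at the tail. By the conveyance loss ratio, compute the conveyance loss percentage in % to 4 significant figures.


Approach: apply the conveyance loss ratio, loss% = ((Q_head - Q_tail)/Q_head)*100.
loss = ((124.5 - 91.09)/124.5)*100 = 26.84 %
Therefore the conveyance loss percentage = 26.84 %.


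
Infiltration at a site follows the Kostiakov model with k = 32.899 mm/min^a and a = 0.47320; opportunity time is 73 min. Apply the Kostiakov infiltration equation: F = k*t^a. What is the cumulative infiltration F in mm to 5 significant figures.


F = 32.899 * 73^0.47320 = 250.56 mm
Therefore the cumulative infiltration F = 250.56 mm.


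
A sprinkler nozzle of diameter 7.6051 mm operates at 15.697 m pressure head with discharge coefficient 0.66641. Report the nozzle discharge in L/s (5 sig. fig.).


Approach: apply the orifice equation, Q = Cd*A*sqrt(2*g*h), A = pi*(d/2)^2.
A = pi*(7.6051e-3/2)^2 = 4.542550e-05 m^2
Q = 0.66641 * 4.542550e-05 * sqrt(2*9.81*15.697) * 1000 = 0.53125 L/s
Therefore the nozzle discharge = 0.53125 L/s.


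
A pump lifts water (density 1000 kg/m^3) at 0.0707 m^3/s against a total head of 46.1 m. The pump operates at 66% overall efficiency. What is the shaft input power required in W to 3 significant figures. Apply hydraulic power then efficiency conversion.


Approach: apply hydraulic power then efficiency conversion, P = rho*g*Q*H; P_in = P/eta.
Step 1 — hydraulic power (P = rho*g*Q*H):
  P = 1000 * 9.81 * 0.0707 * 46.1 = 31973 W
Step 2 — input power: P_in = P/eta = 31973 / 0.66 = 48400 W
Therefore the shaft input power required = 48400 W.


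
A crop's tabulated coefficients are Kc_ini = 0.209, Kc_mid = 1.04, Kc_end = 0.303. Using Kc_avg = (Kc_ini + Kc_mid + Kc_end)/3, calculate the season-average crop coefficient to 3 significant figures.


Kc_avg = (0.209 + 1.04 + 0.303)/3 = 0.517
Therefore the season-average crop coefficient = 0.517.


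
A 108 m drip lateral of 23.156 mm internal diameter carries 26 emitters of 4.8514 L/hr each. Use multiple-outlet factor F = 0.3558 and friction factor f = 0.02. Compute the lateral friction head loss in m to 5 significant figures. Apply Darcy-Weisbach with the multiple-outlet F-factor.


Approach: apply Darcy-Weisbach with the multiple-outlet F-factor, Q = n*q/(3600*1000) m^3/s; v = Q/A; hf = F*f*(L/D)*(v^2/(2g)).
Q = 26*4.8514/(3600*1000) = 3.503789e-05 m^3/s
A = pi*(23.156e-3/2)^2 = 4.211308e-04 m^2, so v = Q/A = 0.08319955 m/s
hf = 0.3558*0.02*(108/0.023156)*(0.08319955^2/(2*9.81)) = 0.011710 m
Therefore the lateral friction head loss = 0.011710 m.


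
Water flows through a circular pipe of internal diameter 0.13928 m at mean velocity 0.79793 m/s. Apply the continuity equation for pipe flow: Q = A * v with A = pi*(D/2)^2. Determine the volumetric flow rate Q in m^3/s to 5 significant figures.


A = pi*(0.13928/2)^2 = 0.01523587 m^2
Q = 0.01523587 * 0.79793 = 0.012157 m^3/s
Therefore the volumetric flow rate Q = 0.012157 m^3/s.


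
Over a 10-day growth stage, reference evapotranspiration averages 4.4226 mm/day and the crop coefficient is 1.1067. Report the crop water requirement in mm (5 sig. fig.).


Approach: apply the crop water requirement relation, CWR = ET0 * Kc * days.
CWR = 4.4226 * 1.1067 * 10 = 48.945 mm
Therefore the crop water requirement = 48.945 mm.


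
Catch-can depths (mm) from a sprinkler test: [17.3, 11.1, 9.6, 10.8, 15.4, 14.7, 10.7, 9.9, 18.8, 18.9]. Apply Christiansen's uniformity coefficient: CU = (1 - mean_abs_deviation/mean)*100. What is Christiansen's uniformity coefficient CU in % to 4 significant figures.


mean = 13.7200 mm
mean |d_i - mean| = 3.30000 mm
CU = (1 - 3.30000/13.7200)*100 = 75.95 %
Therefore Christiansen's uniformity coefficient CU = 75.95 %.


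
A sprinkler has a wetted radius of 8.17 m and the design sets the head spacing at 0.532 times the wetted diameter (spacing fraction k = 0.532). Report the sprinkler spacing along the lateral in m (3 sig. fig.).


Approach: apply the sprinkler spacing rule (spacing as a fraction of wetted diameter), S = k*(2*R).
S = 0.532 * (2 * 8.17) = 8.69 m
Therefore the sprinkler spacing along the lateral = 8.69 m.


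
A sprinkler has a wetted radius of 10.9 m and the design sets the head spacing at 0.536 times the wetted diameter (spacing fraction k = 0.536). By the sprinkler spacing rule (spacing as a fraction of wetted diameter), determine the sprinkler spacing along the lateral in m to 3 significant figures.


Approach: apply the sprinkler spacing rule (spacing as a fraction of wetted diameter), S = k*(2*R).
S = 0.536 * (2 * 10.9) = 11.7 m
Therefore the sprinkler spacing along the lateral = 11.7 m.


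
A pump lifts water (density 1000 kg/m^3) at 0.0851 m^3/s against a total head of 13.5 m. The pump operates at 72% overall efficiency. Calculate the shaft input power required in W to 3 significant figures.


Approach: apply hydraulic power then efficiency conversion, P = rho*g*Q*H; P_in = P/eta.
Step 1 — hydraulic power (P = rho*g*Q*H):
  P = 1000 * 9.81 * 0.0851 * 13.5 = 11270 W
Step 2 — input power: P_in = P/eta = 11270 / 0.72 = 15700 W
Therefore the shaft input power required = 15700 W.


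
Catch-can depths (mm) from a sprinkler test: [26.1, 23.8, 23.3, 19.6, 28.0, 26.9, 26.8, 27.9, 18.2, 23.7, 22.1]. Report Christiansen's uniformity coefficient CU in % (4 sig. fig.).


Approach: apply Christiansen's uniformity coefficient, CU = (1 - mean_abs_deviation/mean)*100.
mean = 24.2182 mm
mean |d_i - mean| = 2.65620 mm
CU = (1 - 2.65620/24.2182)*100 = 89.03 %
Therefore Christiansen's uniformity coefficient CU = 89.03 %.


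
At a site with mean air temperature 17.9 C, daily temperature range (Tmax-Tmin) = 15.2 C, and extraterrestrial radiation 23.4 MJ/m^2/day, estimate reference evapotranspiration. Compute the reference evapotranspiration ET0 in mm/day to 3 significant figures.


Approach: apply the Hargreaves-Samani method, ET0 = 0.0023*(Tmean+17.8)*sqrt(Tmax-Tmin)*0.408*Ra.
ET0 = 0.0023*(17.9+17.8)*sqrt(15.2)*0.408*23.4 = 3.06 mm/day
Therefore the reference evapotranspiration ET0 = 3.06 mm/day.


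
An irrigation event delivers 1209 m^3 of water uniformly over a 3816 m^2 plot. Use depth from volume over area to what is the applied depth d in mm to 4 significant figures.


Approach: apply depth from volume over area, d = (V/A)*1000.
d = (1209 / 3816) * 1000 = 316.8 mm
Therefore the applied depth d = 316.8 mm.


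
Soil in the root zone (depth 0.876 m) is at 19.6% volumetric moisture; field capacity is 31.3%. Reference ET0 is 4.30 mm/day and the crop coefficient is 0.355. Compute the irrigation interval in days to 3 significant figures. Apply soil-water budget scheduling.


Approach: apply soil-water budget scheduling, SMD = (FC-theta)/100*depth*1000; ETc = ET0*Kc; interval = SMD/ETc.
Step 1 — soil moisture deficit:
  SMD = (31.3 - 19.6)/100 * 0.876 * 1000 = 102.49 mm
Step 2 — daily crop ET (ETc = ET0*Kc):
  ETc = 4.30 * 0.355 = 1.5265 mm/day
Step 3 — irrigation interval (SMD/ETc):
  interval = 102.49 / 1.5265 = 67.1 days
Therefore the irrigation interval = 67.1 days.


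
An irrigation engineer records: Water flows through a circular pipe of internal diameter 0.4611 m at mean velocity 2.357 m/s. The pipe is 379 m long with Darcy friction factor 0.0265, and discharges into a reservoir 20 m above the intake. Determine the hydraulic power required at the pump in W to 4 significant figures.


Approach: apply continuity + Darcy-Weisbach + hydraulic power, Q = A*v; hf = f*(L/D)*(v^2/(2g)); H = static + hf; P = rho*g*Q*H.
Step 1 — flow rate (continuity, Q = A*v):
  A = pi*(0.4611/2)^2 = 0.166986 m^2
  Q = 0.166986 * 2.357 = 0.393586 m^3/s
Step 2 — friction head loss (Darcy-Weisbach):
  hf = 0.0265 * (379/0.4611) * (2.357^2 / (2*9.81))
  hf = 6.16751 m
Step 3 — total head: H = 20 + 6.16751 = 26.1675 m
Step 4 — hydraulic power (P = rho*g*Q*H):
  P = 1000 * 9.81 * 0.393586 * 26.1675 = 101000 W
Therefore the hydraulic power required at the pump = 101000 W.


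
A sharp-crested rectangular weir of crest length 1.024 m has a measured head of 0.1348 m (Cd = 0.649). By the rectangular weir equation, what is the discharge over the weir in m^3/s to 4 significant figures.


Approach: apply the rectangular weir equation, Q = (2/3)*Cd*L*sqrt(2g)*H^1.5.
Q = (2/3)*0.649*1.024*sqrt(2*9.81)*0.1348^1.5 = 0.09713 m^3/s
Therefore the discharge over the weir = 0.09713 m^3/s.


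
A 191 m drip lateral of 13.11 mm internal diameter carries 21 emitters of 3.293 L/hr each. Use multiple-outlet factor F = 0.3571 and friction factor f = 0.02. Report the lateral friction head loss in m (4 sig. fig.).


Approach: apply Darcy-Weisbach with the multiple-outlet F-factor, Q = n*q/(3600*1000) m^3/s; v = Q/A; hf = F*f*(L/D)*(v^2/(2g)).
Q = 21*3.293/(3600*1000) = 1.92092e-05 m^3/s
A = pi*(13.11e-3/2)^2 = 1.34988e-04 m^2, so v = Q/A = 0.142303 m/s
hf = 0.3571*0.02*(191/0.01311)*(0.142303^2/(2*9.81)) = 0.1074 m
Therefore the lateral friction head loss = 0.1074 m.


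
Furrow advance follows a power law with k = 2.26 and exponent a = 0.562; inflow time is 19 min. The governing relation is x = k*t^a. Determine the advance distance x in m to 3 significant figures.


x = 2.26 * 19^0.562 = 11.8 m
Therefore the advance distance x = 11.8 m.


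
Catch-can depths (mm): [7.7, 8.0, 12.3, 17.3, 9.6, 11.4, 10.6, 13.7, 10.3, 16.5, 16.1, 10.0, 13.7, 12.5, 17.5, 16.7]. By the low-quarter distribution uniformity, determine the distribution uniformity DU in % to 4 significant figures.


Approach: apply the low-quarter distribution uniformity, DU = (mean of lowest quarter of readings / overall mean)*100.
sorted lowest 4 of 16: [7.7, 8.0, 9.6, 10.0] -> mean = 8.82500 mm
overall mean = 12.7438 mm
DU = (8.82500/12.7438)*100 = 69.25 %
Therefore the distribution uniformity DU = 69.25 %.


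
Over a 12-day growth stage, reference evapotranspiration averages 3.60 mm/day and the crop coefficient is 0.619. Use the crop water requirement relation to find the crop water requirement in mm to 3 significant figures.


Approach: apply the crop water requirement relation, CWR = ET0 * Kc * days.
CWR = 3.60 * 0.619 * 12 = 26.7 mm
Therefore the crop water requirement = 26.7 mm.
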